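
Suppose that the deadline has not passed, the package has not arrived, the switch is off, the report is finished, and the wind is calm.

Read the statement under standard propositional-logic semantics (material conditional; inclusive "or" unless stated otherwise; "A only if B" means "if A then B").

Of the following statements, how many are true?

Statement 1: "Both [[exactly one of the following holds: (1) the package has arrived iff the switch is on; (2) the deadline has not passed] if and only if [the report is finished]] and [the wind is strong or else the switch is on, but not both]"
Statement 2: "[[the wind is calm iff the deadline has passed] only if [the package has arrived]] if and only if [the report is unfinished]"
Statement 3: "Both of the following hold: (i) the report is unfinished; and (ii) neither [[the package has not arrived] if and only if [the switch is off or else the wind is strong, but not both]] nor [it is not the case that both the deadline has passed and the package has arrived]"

0

Let R = "the package has arrived" (False), N = "the switch is on" (False), P = "the deadline has passed" (False), L = "the report is finished" (True), M = "the wind is strong" (False).

Statement 1: This is (((R iff N) xor not P) iff L) and (M xor N).

R iff N = False iff False = True
not P = not False = True
(R iff N) xor not P = True xor True = False
((R iff N) xor not P) iff L = False iff True = False
M xor N = False xor False = False
(((R iff N) xor not P) iff L) and (M xor N) = False and False = False
So Statement 1 is false.

Statement 2: Formalization: ((not M iff P) -> R) iff not L

not M = not False = True
not M iff P = True iff False = False
(not M iff P) -> R = False -> False = True
not L = not True = False
((not M iff P) -> R) iff not L = True iff False = False
Hence Statement 2 is false.

Statement 3: Formalization: not L and ((not R iff (not N xor M)) nor (P nand R))

not L = not True = False
not R = not False = True
not N = not False = True
not N xor M = True xor False = True
not R iff (not N xor M) = True iff True = True
P nand R = False nand False = True
(not R iff (not N xor M)) nor (P nand R) = True nor True = False
not L and ((not R iff (not N xor M)) nor (P nand R)) = False and False = False
Hence Statement 3 is false.

0 of the 3 statements are true (none).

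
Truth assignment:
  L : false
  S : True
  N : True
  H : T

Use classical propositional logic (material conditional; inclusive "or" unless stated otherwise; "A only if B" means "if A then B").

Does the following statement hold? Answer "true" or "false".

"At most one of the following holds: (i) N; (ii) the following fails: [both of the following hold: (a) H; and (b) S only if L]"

False

In symbols: N nand not (H and (S -> L))

S -> L = True -> False = False
H and (S -> L) = True and False = False
not (H and (S -> L)) = not False = True
N nand not (H and (S -> L)) = True nand True = False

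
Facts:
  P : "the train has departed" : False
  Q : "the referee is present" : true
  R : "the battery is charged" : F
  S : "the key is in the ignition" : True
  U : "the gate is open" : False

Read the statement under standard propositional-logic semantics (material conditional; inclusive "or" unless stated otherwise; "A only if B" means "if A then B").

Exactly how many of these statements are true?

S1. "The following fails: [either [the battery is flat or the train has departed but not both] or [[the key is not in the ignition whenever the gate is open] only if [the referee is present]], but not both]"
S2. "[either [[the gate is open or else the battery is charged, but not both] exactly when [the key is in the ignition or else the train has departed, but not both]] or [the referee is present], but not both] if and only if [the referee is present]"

2

S1: Parsed as ¬((¬R ⊕ P) ⊕ ((U → ¬S) → Q))

¬R = ¬F = T
¬R ⊕ P = T ⊕ F = T
¬S = ¬T = F
U → ¬S = F → F = T
(U → ¬S) → Q = T → T = T
(¬R ⊕ P) ⊕ ((U → ¬S) → Q) = T ⊕ T = F
¬((¬R ⊕ P) ⊕ ((U → ¬S) → Q)) = ¬F = T
So S1 is true.

S2: In symbols: (((U ⊕ R) ↔ (S ⊕ P)) ⊕ Q) ↔ Q

U ⊕ R = F ⊕ F = F
S ⊕ P = T ⊕ F = T
(U ⊕ R) ↔ (S ⊕ P) = F ↔ T = F
((U ⊕ R) ↔ (S ⊕ P)) ⊕ Q = F ⊕ T = T
(((U ⊕ R) ↔ (S ⊕ P)) ⊕ Q) ↔ Q = T ↔ T = T
Thus S2 is true.

Count: 2.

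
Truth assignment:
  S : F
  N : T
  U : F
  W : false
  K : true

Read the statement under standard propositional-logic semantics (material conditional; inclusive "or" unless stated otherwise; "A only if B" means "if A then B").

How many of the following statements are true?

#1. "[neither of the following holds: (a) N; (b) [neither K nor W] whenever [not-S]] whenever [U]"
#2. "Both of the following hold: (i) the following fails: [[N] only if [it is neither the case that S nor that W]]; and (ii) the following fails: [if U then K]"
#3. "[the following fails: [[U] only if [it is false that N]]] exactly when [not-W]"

1

#1: Formalization: U -> (N nor (~S -> (K nor W)))

~S = ~F = T
K nor W = T nor F = F
~S -> (K nor W) = T -> F = F
N nor (~S -> (K nor W)) = T nor F = F
U -> (N nor (~S -> (K nor W))) = F -> F = T
Thus #1 is true.

#2: Formalization: ~(N -> (S nor W)) & ~(U -> K)

S nor W = F nor F = T
N -> (S nor W) = T -> T = T
~(N -> (S nor W)) = ~T = F
U -> K = F -> T = T
~(U -> K) = ~T = F
~(N -> (S nor W)) & ~(U -> K) = F & F = F
Hence #2 is false.

#3: In symbols: ~(U -> ~N) <-> ~W

~N = ~T = F
U -> ~N = F -> F = T
~(U -> ~N) = ~T = F
~W = ~F = T
~(U -> ~N) <-> ~W = F <-> T = F
Hence #3 is false.

Count: 1.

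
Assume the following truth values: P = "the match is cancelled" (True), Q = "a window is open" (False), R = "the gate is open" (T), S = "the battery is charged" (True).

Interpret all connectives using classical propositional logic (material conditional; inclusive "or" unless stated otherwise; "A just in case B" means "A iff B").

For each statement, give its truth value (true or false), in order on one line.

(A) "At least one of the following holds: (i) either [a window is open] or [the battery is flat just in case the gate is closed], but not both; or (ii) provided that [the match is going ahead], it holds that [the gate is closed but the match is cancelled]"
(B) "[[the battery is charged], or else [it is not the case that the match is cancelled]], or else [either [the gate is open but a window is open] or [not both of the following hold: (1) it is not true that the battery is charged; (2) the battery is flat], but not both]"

(A) T, (B) T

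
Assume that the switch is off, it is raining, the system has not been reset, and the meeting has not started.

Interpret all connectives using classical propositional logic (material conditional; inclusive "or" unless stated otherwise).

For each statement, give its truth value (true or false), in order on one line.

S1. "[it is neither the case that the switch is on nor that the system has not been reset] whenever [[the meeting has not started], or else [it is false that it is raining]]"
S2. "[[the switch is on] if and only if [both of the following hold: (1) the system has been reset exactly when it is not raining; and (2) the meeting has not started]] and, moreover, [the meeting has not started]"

Let S = "the meeting has started" (False), Q = "it is raining" (True), P = "the switch is on" (False), R = "the system has been reset" (False).

S1: This is (not S or not Q) -> (P nor not R).

not S = not False = True
not Q = not True = False
not S or not Q = True or False = True
not R = not False = True
P nor not R = False nor True = False
(not S or not Q) -> (P nor not R) = True -> False = False
Hence S1 is false.

S2: This is (P iff ((R iff not Q) and not S)) and not S.

not Q = not True = False
R iff not Q = False iff False = True
not S = not False = True
(R iff not Q) and not S = True and True = True
P iff ((R iff not Q) and not S) = False iff True = False
not S = not False = True
(P iff ((R iff not Q) and not S)) and not S = False and True = False
Thus S2 is false.

S1 false, S2 false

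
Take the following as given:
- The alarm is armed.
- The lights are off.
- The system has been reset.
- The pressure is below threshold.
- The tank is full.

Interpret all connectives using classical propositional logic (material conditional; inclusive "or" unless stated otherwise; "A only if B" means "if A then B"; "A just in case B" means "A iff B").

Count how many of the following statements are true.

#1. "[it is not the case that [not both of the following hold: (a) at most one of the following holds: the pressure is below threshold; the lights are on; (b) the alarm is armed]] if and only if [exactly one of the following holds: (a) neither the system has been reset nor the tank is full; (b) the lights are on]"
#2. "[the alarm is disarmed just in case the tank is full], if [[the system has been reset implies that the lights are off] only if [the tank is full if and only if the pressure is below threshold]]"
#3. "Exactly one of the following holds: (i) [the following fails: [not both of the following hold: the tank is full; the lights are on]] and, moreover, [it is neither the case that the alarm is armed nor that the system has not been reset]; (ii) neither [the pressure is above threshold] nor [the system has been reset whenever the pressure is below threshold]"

0

Let D = "the pressure is above threshold" (False), M = "the lights are on" (False), N = "the alarm is armed" (True), R = "the system has been reset" (True), S = "the tank is full" (True).

#1: This is not ((not D nand M) nand N) iff ((R nor S) xor M).

not D = not False = True
not D nand M = True nand False = True
(not D nand M) nand N = True nand True = False
not ((not D nand M) nand N) = not False = True
R nor S = True nor True = False
(R nor S) xor M = False xor False = False
not ((not D nand M) nand N) iff ((R nor S) xor M) = True iff False = False
So #1 is false.

#2: Parsed as ((R -> not M) -> (S iff not D)) -> (not N iff S)

not M = not False = True
R -> not M = True -> True = True
not D = not False = True
S iff not D = True iff True = True
(R -> not M) -> (S iff not D) = True -> True = True
not N = not True = False
not N iff S = False iff True = False
((R -> not M) -> (S iff not D)) -> (not N iff S) = True -> False = False
Thus #2 is false.

#3: In symbols: (not (S nand M) and (N nor not R)) xor (D nor (not D -> R))

S nand M = True nand False = True
not (S nand M) = not True = False
not R = not True = False
N nor not R = True nor False = False
not (S nand M) and (N nor not R) = False and False = False
not D = not False = True
not D -> R = True -> True = True
D nor (not D -> R) = False nor True = False
(not (S nand M) and (N nor not R)) xor (D nor (not D -> R)) = False xor False = False
Hence #3 is false.

True statements: 0 (none).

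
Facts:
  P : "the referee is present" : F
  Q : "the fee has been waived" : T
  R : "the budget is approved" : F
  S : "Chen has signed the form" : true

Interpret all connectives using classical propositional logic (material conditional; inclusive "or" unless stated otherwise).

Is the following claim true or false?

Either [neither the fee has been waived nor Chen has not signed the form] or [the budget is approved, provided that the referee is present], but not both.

True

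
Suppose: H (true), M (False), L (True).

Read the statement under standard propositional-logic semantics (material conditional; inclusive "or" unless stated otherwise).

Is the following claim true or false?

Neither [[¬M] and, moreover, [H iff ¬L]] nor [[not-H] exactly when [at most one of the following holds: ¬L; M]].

True.

In symbols: (not M and (H iff not L)) nor (not H iff (not L nand M))

not M = not False = True
not L = not True = False
H iff not L = True iff False = False
not M and (H iff not L) = True and False = False
not H = not True = False
not L = not True = False
not L nand M = False nand False = True
not H iff (not L nand M) = False iff True = False
(not M and (H iff not L)) nor (not H iff (not L nand M)) = False nor False = True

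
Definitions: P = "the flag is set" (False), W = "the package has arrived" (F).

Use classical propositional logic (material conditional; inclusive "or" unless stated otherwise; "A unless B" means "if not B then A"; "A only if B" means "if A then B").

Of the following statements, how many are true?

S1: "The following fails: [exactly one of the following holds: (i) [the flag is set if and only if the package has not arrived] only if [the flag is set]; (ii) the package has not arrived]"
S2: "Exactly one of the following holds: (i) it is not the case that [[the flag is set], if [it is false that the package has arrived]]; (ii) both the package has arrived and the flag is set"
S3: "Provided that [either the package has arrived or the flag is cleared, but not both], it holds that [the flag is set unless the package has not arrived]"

3

S1: In symbols: not (((P iff not W) -> P) xor not W)

not W = not False = True
P iff not W = False iff True = False
(P iff not W) -> P = False -> False = True
not W = not False = True
((P iff not W) -> P) xor not W = True xor True = False
not (((P iff not W) -> P) xor not W) = not False = True
So S1 is true.

S2: In symbols: not (not W -> P) xor (W and P)

not W = not False = True
not W -> P = True -> False = False
not (not W -> P) = not False = True
W and P = False and False = False
not (not W -> P) xor (W and P) = True xor False = True
Thus S2 is true.

S3: In symbols: (W xor not P) -> (P or not W)

not P = not False = True
W xor not P = False xor True = True
not W = not False = True
P or not W = False or True = True
(W xor not P) -> (P or not W) = True -> True = True
So S3 is true.

True statements: 3.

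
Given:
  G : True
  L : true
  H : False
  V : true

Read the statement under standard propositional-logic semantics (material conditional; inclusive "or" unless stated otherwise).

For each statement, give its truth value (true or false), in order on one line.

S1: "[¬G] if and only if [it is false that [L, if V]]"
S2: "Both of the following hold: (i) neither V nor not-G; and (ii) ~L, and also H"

S1 T / S2 F

S1: Formalization: ¬G ↔ ¬(V → L)

¬G = ¬T = F
V → L = T → T = T
¬(V → L) = ¬T = F
¬G ↔ ¬(V → L) = F ↔ F = T
So S1 is true.

S2: Parsed as (V ↓ ¬G) ∧ (¬L ∧ H)

¬G = ¬T = F
V ↓ ¬G = T ↓ F = F
¬L = ¬T = F
¬L ∧ H = F ∧ F = F
(V ↓ ¬G) ∧ (¬L ∧ H) = F ∧ F = F
So S2 is false.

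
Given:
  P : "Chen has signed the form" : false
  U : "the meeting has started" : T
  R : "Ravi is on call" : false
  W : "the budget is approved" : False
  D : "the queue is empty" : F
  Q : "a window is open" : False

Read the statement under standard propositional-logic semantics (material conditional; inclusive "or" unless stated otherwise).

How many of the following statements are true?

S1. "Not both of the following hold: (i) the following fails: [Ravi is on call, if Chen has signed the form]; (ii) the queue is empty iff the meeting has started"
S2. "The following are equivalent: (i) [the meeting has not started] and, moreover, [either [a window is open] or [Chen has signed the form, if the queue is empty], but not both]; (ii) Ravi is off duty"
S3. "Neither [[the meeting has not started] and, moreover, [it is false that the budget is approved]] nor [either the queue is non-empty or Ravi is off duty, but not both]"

2

S1: In symbols: not (P -> R) nand (D iff U)

P -> R = False -> False = True
not (P -> R) = not True = False
D iff U = False iff True = False
not (P -> R) nand (D iff U) = False nand False = True
So S1 is true.

S2: Formalization: (not U and (Q xor (D -> P))) iff not R

not U = not True = False
D -> P = False -> False = True
Q xor (D -> P) = False xor True = True
not U and (Q xor (D -> P)) = False and True = False
not R = not False = True
(not U and (Q xor (D -> P))) iff not R = False iff True = False
So S2 is false.

S3: Formalization: (not U and not W) nor (not D xor not R)

not U = not True = False
not W = not False = True
not U and not W = False and True = False
not D = not False = True
not R = not False = True
not D xor not R = True xor True = False
(not U and not W) nor (not D xor not R) = False nor False = True
Hence S3 is true.

Count: 2.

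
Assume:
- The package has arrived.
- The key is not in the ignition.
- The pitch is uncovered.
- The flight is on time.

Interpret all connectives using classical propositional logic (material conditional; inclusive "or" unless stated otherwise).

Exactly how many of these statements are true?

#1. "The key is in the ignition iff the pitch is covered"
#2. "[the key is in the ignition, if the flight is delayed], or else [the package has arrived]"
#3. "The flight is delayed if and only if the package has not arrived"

Let Q = "the key is in the ignition" (False), R = "the pitch is covered" (False), S = "the flight is delayed" (False), P = "the package has arrived" (True).

#1: This is Q iff R.

Q iff R = False iff False = True
Thus #1 is true.

#2: In symbols: (S -> Q) or P

S -> Q = False -> False = True
(S -> Q) or P = True or True = True
So #2 is true.

#3: Parsed as S iff not P

not P = not True = False
S iff not P = False iff False = True
Thus #3 is true.

Count: 3.

3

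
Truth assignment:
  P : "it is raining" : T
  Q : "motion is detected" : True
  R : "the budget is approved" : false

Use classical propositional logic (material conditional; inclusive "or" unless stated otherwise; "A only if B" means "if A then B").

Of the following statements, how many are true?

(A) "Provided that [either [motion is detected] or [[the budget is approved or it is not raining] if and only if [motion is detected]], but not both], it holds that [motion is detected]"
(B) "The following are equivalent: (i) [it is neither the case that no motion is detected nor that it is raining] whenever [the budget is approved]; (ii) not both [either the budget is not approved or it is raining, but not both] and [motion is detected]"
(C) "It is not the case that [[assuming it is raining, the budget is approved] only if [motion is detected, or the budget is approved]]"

2

(A): In symbols: (Q xor ((R or not P) iff Q)) -> Q

not P = not True = False
R or not P = False or False = False
(R or not P) iff Q = False iff True = False
Q xor ((R or not P) iff Q) = True xor False = True
(Q xor ((R or not P) iff Q)) -> Q = True -> True = True
So (A) is true.

(B): In symbols: (R -> (not Q nor P)) iff ((not R xor P) nand Q)

not Q = not True = False
not Q nor P = False nor True = False
R -> (not Q nor P) = False -> False = True
not R = not False = True
not R xor P = True xor True = False
(not R xor P) nand Q = False nand True = True
(R -> (not Q nor P)) iff ((not R xor P) nand Q) = True iff True = True
Hence (B) is true.

(C): This is not ((P -> R) -> (Q or R)).

P -> R = True -> False = False
Q or R = True or False = True
(P -> R) -> (Q or R) = False -> True = True
not ((P -> R) -> (Q or R)) = not True = False
So (C) is false.

Count: 2.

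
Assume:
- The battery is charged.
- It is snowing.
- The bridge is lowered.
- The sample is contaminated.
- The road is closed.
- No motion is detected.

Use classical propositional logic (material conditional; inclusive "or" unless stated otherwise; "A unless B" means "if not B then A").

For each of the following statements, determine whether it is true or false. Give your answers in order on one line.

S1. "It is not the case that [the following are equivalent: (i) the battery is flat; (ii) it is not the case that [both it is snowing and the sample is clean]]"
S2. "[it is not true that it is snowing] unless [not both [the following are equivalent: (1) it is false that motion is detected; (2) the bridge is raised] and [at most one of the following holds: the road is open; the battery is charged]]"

Let Q = "the battery is charged" (T), W = "it is snowing" (T), R = "the sample is contaminated" (T), H = "motion is detected" (F), D = "the bridge is raised" (F), G = "the road is closed" (T).

S1: This is ~(~Q <-> ~(W & ~R)).

~Q = ~T = F
~R = ~T = F
W & ~R = T & F = F
~(W & ~R) = ~F = T
~Q <-> ~(W & ~R) = F <-> T = F
~(~Q <-> ~(W & ~R)) = ~F = T
Thus S1 is true.

S2: Formalization: ~W | ((~H <-> D) nand (~G nand Q))

~W = ~T = F
~H = ~F = T
~H <-> D = T <-> F = F
~G = ~T = F
~G nand Q = F nand T = T
(~H <-> D) nand (~G nand Q) = F nand T = T
~W | ((~H <-> D) nand (~G nand Q)) = F | T = T
Hence S2 is true.

S1 true; S2 true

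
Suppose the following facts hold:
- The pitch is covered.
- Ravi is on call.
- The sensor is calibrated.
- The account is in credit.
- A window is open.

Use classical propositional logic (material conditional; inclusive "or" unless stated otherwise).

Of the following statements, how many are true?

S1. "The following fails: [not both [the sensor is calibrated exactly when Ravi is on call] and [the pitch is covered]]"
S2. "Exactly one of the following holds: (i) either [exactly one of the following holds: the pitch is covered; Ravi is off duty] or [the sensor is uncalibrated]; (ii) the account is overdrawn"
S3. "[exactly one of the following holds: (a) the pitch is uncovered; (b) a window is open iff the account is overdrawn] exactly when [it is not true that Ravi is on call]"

3

Let S = "the sensor is calibrated" (True), N = "Ravi is on call" (True), U = "the pitch is covered" (True), H = "the account is overdrawn" (False), L = "a window is open" (True).

S1: Parsed as not ((S iff N) nand U)

S iff N = True iff True = True
(S iff N) nand U = True nand True = False
not ((S iff N) nand U) = not False = True
Hence S1 is true.

S2: In symbols: ((U xor not N) or not S) xor H

not N = not True = False
U xor not N = True xor False = True
not S = not True = False
(U xor not N) or not S = True or False = True
((U xor not N) or not S) xor H = True xor False = True
So S2 is true.

S3: Parsed as (not U xor (L iff H)) iff not N

not U = not True = False
L iff H = True iff False = False
not U xor (L iff H) = False xor False = False
not N = not True = False
(not U xor (L iff H)) iff not N = False iff False = True
So S3 is true.

3 of the 3 statements are true.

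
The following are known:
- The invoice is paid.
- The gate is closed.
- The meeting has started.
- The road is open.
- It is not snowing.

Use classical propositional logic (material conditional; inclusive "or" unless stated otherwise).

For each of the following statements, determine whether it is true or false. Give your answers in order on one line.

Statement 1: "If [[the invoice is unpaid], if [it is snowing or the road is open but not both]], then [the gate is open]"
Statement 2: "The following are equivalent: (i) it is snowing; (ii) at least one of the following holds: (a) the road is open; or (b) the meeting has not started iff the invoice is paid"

Statement 1 true, Statement 2 false

Let U = "it is snowing" (False), S = "the road is closed" (False), P = "the invoice is paid" (True), Q = "the gate is open" (False), R = "the meeting has started" (True).

Statement 1: In symbols: ((U xor not S) -> not P) -> Q

not S = not False = True
U xor not S = False xor True = True
not P = not True = False
(U xor not S) -> not P = True -> False = False
((U xor not S) -> not P) -> Q = False -> False = True
Thus Statement 1 is true.

Statement 2: Parsed as U iff (not S or (not R iff P))

not S = not False = True
not R = not True = False
not R iff P = False iff True = False
not S or (not R iff P) = True or False = True
U iff (not S or (not R iff P)) = False iff True = False
Thus Statement 2 is false.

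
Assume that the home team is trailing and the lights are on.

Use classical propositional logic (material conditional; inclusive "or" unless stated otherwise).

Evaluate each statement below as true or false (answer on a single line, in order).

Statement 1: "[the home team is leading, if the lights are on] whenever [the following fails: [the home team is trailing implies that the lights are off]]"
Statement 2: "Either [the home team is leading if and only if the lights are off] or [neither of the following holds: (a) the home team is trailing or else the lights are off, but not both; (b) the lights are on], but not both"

Statement 1 False, Statement 2 True

Let P = "the home team is leading" (F), Q = "the lights are on" (T).

Statement 1: In symbols: ~(~P -> ~Q) -> (Q -> P)

~P = ~F = T
~Q = ~T = F
~P -> ~Q = T -> F = F
~(~P -> ~Q) = ~F = T
Q -> P = T -> F = F
~(~P -> ~Q) -> (Q -> P) = T -> F = F
Thus Statement 1 is false.

Statement 2: Parsed as (P <-> ~Q) xor ((~P xor ~Q) nor Q)

~Q = ~T = F
P <-> ~Q = F <-> F = T
~P = ~F = T
~Q = ~T = F
~P xor ~Q = T xor F = T
(~P xor ~Q) nor Q = T nor T = F
(P <-> ~Q) xor ((~P xor ~Q) nor Q) = T xor F = T
Thus Statement 2 is true.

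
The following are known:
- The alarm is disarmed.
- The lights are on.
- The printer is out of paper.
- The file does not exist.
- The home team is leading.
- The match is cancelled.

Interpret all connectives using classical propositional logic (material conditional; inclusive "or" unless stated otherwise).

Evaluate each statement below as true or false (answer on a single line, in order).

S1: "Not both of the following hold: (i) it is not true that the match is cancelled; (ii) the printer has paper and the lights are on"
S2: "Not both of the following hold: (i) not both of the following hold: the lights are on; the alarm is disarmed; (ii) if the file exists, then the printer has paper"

Let V = "the match is cancelled" (True), R = "the printer has paper" (False), Q = "the lights are on" (True), P = "the alarm is armed" (False), S = "the file exists" (False).

S1: This is not V nand (R and Q).

not V = not True = False
R and Q = False and True = False
not V nand (R and Q) = False nand False = True
Hence S1 is true.

S2: In symbols: (Q nand not P) nand (S -> R)

not P = not False = True
Q nand not P = True nand True = False
S -> R = False -> False = True
(Q nand not P) nand (S -> R) = False nand True = True
So S2 is true.

S1 T, S2 T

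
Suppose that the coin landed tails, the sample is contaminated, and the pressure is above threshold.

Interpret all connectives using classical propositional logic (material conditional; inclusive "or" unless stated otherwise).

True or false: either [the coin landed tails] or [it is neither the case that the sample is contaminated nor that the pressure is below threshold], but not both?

True.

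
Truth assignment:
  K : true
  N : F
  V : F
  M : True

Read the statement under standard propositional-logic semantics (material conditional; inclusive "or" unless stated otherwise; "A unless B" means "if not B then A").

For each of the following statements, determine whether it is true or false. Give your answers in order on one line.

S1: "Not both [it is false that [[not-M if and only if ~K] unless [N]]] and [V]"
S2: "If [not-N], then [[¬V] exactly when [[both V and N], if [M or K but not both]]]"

S1 T; S2 T

S1: Formalization: ~((~M <-> ~K) | N) nand V

~M = ~T = F
~K = ~T = F
~M <-> ~K = F <-> F = T
(~M <-> ~K) | N = T | F = T
~((~M <-> ~K) | N) = ~T = F
~((~M <-> ~K) | N) nand V = F nand F = T
Hence S1 is true.

S2: Parsed as ~N -> (~V <-> ((M xor K) -> (V & N)))

~N = ~F = T
~V = ~F = T
M xor K = T xor T = F
V & N = F & F = F
(M xor K) -> (V & N) = F -> F = T
~V <-> ((M xor K) -> (V & N)) = T <-> T = T
~N -> (~V <-> ((M xor K) -> (V & N))) = T -> T = T
So S2 is true.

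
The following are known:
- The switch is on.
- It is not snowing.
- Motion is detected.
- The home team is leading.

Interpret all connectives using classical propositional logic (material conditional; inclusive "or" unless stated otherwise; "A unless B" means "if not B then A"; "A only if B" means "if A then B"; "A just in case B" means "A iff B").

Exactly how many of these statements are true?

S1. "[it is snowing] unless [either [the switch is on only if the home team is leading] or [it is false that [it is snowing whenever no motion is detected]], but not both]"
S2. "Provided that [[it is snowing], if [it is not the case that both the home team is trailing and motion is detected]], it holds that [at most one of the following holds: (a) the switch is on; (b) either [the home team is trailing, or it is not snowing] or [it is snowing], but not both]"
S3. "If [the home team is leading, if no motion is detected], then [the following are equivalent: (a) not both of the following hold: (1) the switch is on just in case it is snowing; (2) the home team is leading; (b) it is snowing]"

Let H = "it is snowing" (F), D = "the switch is on" (T), S = "the home team is leading" (T), W = "motion is detected" (T).

S1: Parsed as H | ((D -> S) xor ~(~W -> H))

D -> S = T -> T = T
~W = ~T = F
~W -> H = F -> F = T
~(~W -> H) = ~T = F
(D -> S) xor ~(~W -> H) = T xor F = T
H | ((D -> S) xor ~(~W -> H)) = F | T = T
Hence S1 is true.

S2: This is ((~S nand W) -> H) -> (D nand ((~S | ~H) xor H)).

~S = ~T = F
~S nand W = F nand T = T
(~S nand W) -> H = T -> F = F
~S = ~T = F
~H = ~F = T
~S | ~H = F | T = T
(~S | ~H) xor H = T xor F = T
D nand ((~S | ~H) xor H) = T nand T = F
((~S nand W) -> H) -> (D nand ((~S | ~H) xor H)) = F -> F = T
Thus S2 is true.

S3: In symbols: (~W -> S) -> (((D <-> H) nand S) <-> H)

~W = ~T = F
~W -> S = F -> T = T
D <-> H = T <-> F = F
(D <-> H) nand S = F nand T = T
((D <-> H) nand S) <-> H = T <-> F = F
(~W -> S) -> (((D <-> H) nand S) <-> H) = T -> F = F
Hence S3 is false.

2 of the 3 statements are true.

2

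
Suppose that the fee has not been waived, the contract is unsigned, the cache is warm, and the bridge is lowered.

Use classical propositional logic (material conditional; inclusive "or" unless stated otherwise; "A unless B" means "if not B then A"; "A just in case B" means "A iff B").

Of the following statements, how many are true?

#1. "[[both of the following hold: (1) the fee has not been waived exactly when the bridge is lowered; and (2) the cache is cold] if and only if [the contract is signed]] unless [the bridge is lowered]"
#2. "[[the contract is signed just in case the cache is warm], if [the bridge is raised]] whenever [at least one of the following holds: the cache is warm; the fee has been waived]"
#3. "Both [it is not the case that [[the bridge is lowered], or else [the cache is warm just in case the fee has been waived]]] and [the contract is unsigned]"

Let P = "the fee has been waived" (False), S = "the bridge is raised" (False), R = "the cache is warm" (True), Q = "the contract is signed" (False).

#1: This is (((not P iff not S) and not R) iff Q) or not S.

not P = not False = True
not S = not False = True
not P iff not S = True iff True = True
not R = not True = False
(not P iff not S) and not R = True and False = False
((not P iff not S) and not R) iff Q = False iff False = True
not S = not False = True
(((not P iff not S) and not R) iff Q) or not S = True or True = True
Hence #1 is true.

#2: In symbols: (R or P) -> (S -> (Q iff R))

R or P = True or False = True
Q iff R = False iff True = False
S -> (Q iff R) = False -> False = True
(R or P) -> (S -> (Q iff R)) = True -> True = True
Hence #2 is true.

#3: This is not (not S or (R iff P)) and not Q.

not S = not False = True
R iff P = True iff False = False
not S or (R iff P) = True or False = True
not (not S or (R iff P)) = not True = False
not Q = not False = True
not (not S or (R iff P)) and not Q = False and True = False
Hence #3 is false.

True statements: 2.

2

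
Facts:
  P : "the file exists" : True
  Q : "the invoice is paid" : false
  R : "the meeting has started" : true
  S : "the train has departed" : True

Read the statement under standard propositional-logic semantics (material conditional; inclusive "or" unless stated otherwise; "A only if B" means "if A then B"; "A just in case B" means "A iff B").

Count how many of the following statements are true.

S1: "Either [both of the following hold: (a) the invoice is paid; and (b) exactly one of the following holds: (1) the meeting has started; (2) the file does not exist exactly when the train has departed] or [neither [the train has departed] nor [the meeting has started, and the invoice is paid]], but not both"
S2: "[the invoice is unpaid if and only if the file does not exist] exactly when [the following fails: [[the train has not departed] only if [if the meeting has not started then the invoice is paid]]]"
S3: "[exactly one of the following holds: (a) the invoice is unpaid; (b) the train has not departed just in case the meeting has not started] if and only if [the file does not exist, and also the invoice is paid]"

2

S1: In symbols: (Q and (R xor (not P iff S))) xor (S nor (R and Q))

not P = not True = False
not P iff S = False iff True = False
R xor (not P iff S) = True xor False = True
Q and (R xor (not P iff S)) = False and True = False
R and Q = True and False = False
S nor (R and Q) = True nor False = False
(Q and (R xor (not P iff S))) xor (S nor (R and Q)) = False xor False = False
Thus S1 is false.

S2: Parsed as (not Q iff not P) iff not (not S -> (not R -> Q))

not Q = not False = True
not P = not True = False
not Q iff not P = True iff False = False
not S = not True = False
not R = not True = False
not R -> Q = False -> False = True
not S -> (not R -> Q) = False -> True = True
not (not S -> (not R -> Q)) = not True = False
(not Q iff not P) iff not (not S -> (not R -> Q)) = False iff False = True
So S2 is true.

S3: In symbols: (not Q xor (not S iff not R)) iff (not P and Q)

not Q = not False = True
not S = not True = False
not R = not True = False
not S iff not R = False iff False = True
not Q xor (not S iff not R) = True xor True = False
not P = not True = False
not P and Q = False and False = False
(not Q xor (not S iff not R)) iff (not P and Q) = False iff False = True
Hence S3 is true.

True statements: 2 (S2, S3).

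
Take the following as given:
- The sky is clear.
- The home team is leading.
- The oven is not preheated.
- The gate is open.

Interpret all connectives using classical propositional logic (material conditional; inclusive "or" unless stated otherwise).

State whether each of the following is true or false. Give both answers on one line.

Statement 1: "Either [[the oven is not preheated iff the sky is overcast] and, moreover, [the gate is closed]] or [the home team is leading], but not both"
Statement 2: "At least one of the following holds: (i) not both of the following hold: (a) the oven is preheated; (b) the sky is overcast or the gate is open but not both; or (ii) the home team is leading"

Let R = "the oven is preheated" (F), D = "the sky is overcast" (F), K = "the gate is open" (T), H = "the home team is leading" (T).

Statement 1: Parsed as ((¬R ↔ D) ∧ ¬K) ⊕ H

¬R = ¬F = T
¬R ↔ D = T ↔ F = F
¬K = ¬T = F
(¬R ↔ D) ∧ ¬K = F ∧ F = F
((¬R ↔ D) ∧ ¬K) ⊕ H = F ⊕ T = T
Hence Statement 1 is true.

Statement 2: Formalization: (R ↑ (D ⊕ K)) ∨ H

D ⊕ K = F ⊕ T = T
R ↑ (D ⊕ K) = F ↑ T = T
(R ↑ (D ⊕ K)) ∨ H = T ∨ T = T
So Statement 2 is true.

Statement 1 true / Statement 2 true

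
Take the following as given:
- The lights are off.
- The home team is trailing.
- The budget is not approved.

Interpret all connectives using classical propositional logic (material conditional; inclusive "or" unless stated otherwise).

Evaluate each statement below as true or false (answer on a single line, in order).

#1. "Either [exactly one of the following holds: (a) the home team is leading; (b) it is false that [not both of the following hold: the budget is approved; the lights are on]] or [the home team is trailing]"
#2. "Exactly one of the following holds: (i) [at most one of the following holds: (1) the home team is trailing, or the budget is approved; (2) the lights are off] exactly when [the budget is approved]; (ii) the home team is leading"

#1 true / #2 true

Let Q = "the home team is leading" (F), R = "the budget is approved" (F), P = "the lights are on" (F).

#1: In symbols: (Q xor ~(R nand P)) | ~Q

R nand P = F nand F = T
~(R nand P) = ~T = F
Q xor ~(R nand P) = F xor F = F
~Q = ~F = T
(Q xor ~(R nand P)) | ~Q = F | T = T
So #1 is true.

#2: Parsed as (((~Q | R) nand ~P) <-> R) xor Q

~Q = ~F = T
~Q | R = T | F = T
~P = ~F = T
(~Q | R) nand ~P = T nand T = F
((~Q | R) nand ~P) <-> R = F <-> F = T
(((~Q | R) nand ~P) <-> R) xor Q = T xor F = T
So #2 is true.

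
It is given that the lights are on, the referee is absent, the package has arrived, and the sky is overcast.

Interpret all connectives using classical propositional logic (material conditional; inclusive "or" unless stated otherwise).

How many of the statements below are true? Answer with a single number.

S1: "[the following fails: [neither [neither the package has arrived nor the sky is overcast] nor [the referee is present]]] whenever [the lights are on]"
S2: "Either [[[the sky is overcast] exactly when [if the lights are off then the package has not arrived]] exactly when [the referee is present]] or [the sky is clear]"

0

Let L = "the lights are on" (T), D = "the package has arrived" (T), P = "the sky is overcast" (T), H = "the referee is present" (F).

S1: This is L → ¬((D ↓ P) ↓ H).

D ↓ P = T ↓ T = F
(D ↓ P) ↓ H = F ↓ F = T
¬((D ↓ P) ↓ H) = ¬T = F
L → ¬((D ↓ P) ↓ H) = T → F = F
Thus S1 is false.

S2: This is ((P ↔ (¬L → ¬D)) ↔ H) ∨ ¬P.

¬L = ¬T = F
¬D = ¬T = F
¬L → ¬D = F → F = T
P ↔ (¬L → ¬D) = T ↔ T = T
(P ↔ (¬L → ¬D)) ↔ H = T ↔ F = F
¬P = ¬T = F
((P ↔ (¬L → ¬D)) ↔ H) ∨ ¬P = F ∨ F = F
Thus S2 is false.

Count: 0.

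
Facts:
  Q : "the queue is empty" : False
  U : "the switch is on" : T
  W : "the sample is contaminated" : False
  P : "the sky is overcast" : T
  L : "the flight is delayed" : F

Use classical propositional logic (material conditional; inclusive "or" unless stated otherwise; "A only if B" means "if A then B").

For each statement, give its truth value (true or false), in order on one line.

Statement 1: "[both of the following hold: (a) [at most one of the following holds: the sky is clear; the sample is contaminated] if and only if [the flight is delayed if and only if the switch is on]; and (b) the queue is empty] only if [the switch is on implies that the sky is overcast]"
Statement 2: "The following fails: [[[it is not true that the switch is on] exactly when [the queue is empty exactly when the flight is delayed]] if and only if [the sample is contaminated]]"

Statement 1 True / Statement 2 False

Statement 1: This is (((¬P ↑ W) ↔ (L ↔ U)) ∧ Q) → (U → P).

¬P = ¬T = F
¬P ↑ W = F ↑ F = T
L ↔ U = F ↔ T = F
(¬P ↑ W) ↔ (L ↔ U) = T ↔ F = F
((¬P ↑ W) ↔ (L ↔ U)) ∧ Q = F ∧ F = F
U → P = T → T = T
(((¬P ↑ W) ↔ (L ↔ U)) ∧ Q) → (U → P) = F → T = T
Hence Statement 1 is true.

Statement 2: Formalization: ¬((¬U ↔ (Q ↔ L)) ↔ W)

¬U = ¬T = F
Q ↔ L = F ↔ F = T
¬U ↔ (Q ↔ L) = F ↔ T = F
(¬U ↔ (Q ↔ L)) ↔ W = F ↔ F = T
¬((¬U ↔ (Q ↔ L)) ↔ W) = ¬T = F
Thus Statement 2 is false.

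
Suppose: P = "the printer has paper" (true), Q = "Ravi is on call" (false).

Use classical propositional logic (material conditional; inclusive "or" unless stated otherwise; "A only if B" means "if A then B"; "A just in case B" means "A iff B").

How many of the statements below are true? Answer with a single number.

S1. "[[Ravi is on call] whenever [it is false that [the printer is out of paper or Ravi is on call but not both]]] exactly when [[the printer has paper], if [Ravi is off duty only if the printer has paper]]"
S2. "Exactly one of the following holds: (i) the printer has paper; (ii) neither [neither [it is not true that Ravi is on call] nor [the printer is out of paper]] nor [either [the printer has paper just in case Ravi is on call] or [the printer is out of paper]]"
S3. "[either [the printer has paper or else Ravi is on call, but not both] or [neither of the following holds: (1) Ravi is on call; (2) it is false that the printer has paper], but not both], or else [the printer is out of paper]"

S1: This is (not (not P xor Q) -> Q) iff ((not Q -> P) -> P).

not P = not True = False
not P xor Q = False xor False = False
not (not P xor Q) = not False = True
not (not P xor Q) -> Q = True -> False = False
not Q = not False = True
not Q -> P = True -> True = True
(not Q -> P) -> P = True -> True = True
(not (not P xor Q) -> Q) iff ((not Q -> P) -> P) = False iff True = False
Hence S1 is false.

S2: Formalization: P xor ((not Q nor not P) nor ((P iff Q) or not P))

not Q = not False = True
not P = not True = False
not Q nor not P = True nor False = False
P iff Q = True iff False = False
not P = not True = False
(P iff Q) or not P = False or False = False
(not Q nor not P) nor ((P iff Q) or not P) = False nor False = True
P xor ((not Q nor not P) nor ((P iff Q) or not P)) = True xor True = False
Hence S2 is false.

S3: Parsed as ((P xor Q) xor (Q nor not P)) or not P

P xor Q = True xor False = True
not P = not True = False
Q nor not P = False nor False = True
(P xor Q) xor (Q nor not P) = True xor True = False
not P = not True = False
((P xor Q) xor (Q nor not P)) or not P = False or False = False
Hence S3 is false.

Count: 0.

0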